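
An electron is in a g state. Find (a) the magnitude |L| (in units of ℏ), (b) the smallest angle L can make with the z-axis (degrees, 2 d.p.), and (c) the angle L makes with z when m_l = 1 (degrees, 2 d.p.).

|L| = 2√5 ℏ ≈ 4.472ℏ; θ_min ≈ 26.57°; θ(m_l=1) ≈ 77.08°

For a g orbital, l = 4.
|L| = ℏ√(4·5) = 2√5 ℏ ≈ 4.472ℏ.
cos θ_min = 4/√20, so θ_min ≈ 26.57°.
For m_l = 1: cos θ = 1/√20, θ ≈ 77.08°.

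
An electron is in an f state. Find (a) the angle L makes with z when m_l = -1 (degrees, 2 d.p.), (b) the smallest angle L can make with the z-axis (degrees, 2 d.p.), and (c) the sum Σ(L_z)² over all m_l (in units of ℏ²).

The letter f corresponds to l = 3.
For m_l = -1: cos θ = -1/√12, θ ≈ 106.78°.
cos θ_min = 3/√12, so θ_min ≈ 30.00°.
Σ m_l² = 28, so Σ(L_z)² = 28 ℏ².

θ(m_l=-1) ≈ 106.78°; θ_min ≈ 30.00°; Σ(L_z)² = 28 ℏ²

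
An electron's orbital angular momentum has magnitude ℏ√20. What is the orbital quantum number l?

l = 4

|L| = ℏ√(l(l+1)), so l(l+1) = 20.
l² + l − 20 = 0 ⇒ l = 4.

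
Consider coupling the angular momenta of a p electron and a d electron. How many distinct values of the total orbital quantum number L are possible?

3

By the triangle rule, |l₁ − l₂| ≤ L ≤ l₁ + l₂.
L ∈ {1, 2, 3}.
That is 3 values.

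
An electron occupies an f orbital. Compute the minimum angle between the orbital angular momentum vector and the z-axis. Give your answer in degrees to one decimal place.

θ_min ≈ 30.0°

For an f orbital, l = 3.
|L| = ℏ√(l(l+1)) = 2√3 ℏ.
The smallest angle corresponds to the largest L_z, i.e. m_l = l = 3, giving L_z = 3ℏ.
cos θ_min = 3/√12, so θ_min ≈ 30.0°.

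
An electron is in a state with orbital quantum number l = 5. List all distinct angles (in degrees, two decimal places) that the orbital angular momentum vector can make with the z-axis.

|L| = √(l(l+1)) ℏ = √30 ℏ.
cos θ = m_l/√30 for each m_l ∈ {-5, -4, -3, -2, -1, 0, 1, 2, 3, 4, 5}.

θ ∈ {24.09°, 43.09°, 56.79°, 68.58°, 79.48°, 90.00°, 100.52°, 111.42°, 123.21°, 136.91°, 155.91°}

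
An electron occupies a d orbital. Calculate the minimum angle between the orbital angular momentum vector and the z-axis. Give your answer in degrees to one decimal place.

θ_min ≈ 35.3°

A d state has l = 2.
|L| = √(l(l+1)) ℏ = √6 ℏ.
The smallest angle corresponds to the largest L_z, i.e. m_l = l = 2, giving L_z = 2ℏ.
cos θ_min = 2/√6, so θ_min ≈ 35.3°.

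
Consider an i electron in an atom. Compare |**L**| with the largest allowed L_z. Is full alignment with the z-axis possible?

For an i orbital, l = 6.
|L| = √42 ℏ ≈ 6.4807ℏ, while L_z,max = lℏ = 6ℏ.
Since |L| > L_z,max, the vector can never point exactly along z; the closest it comes is θ_min = arccos(6/√42) ≈ 22.2°.

No: L_z,max = 6ℏ < |L| = √42 ℏ ≈ 6.481ℏ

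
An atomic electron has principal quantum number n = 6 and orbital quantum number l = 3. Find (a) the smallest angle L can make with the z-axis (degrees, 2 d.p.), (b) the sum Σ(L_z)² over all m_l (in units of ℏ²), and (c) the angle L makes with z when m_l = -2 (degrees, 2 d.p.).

θ_min ≈ 30.00°; Σ(L_z)² = 28 ℏ²; θ(m_l=-2) ≈ 125.26°

cos θ_min = 3/√12, so θ_min ≈ 30.00°.
Σ m_l² = 28, so Σ(L_z)² = 28 ℏ².
For m_l = -2: cos θ = -2/√12, θ ≈ 125.26°.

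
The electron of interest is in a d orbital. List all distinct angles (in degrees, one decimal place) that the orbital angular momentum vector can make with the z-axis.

θ ∈ {35.3°, 65.9°, 90.0°, 114.1°, 144.7°}

The letter d corresponds to l = 2.
|L|² = l(l+1)ℏ² = 6ℏ², so |L| = √6 ℏ.
cos θ = m_l/√6 for each m_l ∈ {-2, -1, 0, 1, 2}.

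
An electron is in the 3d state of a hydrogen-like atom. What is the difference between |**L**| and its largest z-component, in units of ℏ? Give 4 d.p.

|L| − L_z,max ≈ 0.4495ℏ

3d means n = 3, l = 2.
|L| = √6 ℏ ≈ 2.4495ℏ, while L_z,max = lℏ = 2ℏ.
The difference is (√6 − 2)ℏ ≈ 0.4495ℏ.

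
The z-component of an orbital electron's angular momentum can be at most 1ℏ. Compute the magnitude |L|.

Since max m_l = l, l = 1.
|L| = √(l(l+1)) ℏ = √2 ℏ.

|L| = √2 ℏ ≈ 1.414ℏ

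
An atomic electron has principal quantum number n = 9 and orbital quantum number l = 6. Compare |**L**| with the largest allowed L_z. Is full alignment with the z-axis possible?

No: L_z,max = 6ℏ < |L| = √42 ℏ ≈ 6.481ℏ

|L| = √42 ℏ ≈ 6.4807ℏ, while L_z,max = lℏ = 6ℏ.
Since |L| > L_z,max, the vector can never point exactly along z; the closest it comes is θ_min = arccos(6/√42) ≈ 22.2°.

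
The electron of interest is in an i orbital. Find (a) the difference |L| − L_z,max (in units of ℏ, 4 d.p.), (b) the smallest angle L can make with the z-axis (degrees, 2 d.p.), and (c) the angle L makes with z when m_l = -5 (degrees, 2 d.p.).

An i state has l = 6.
|L| − L_z,max = (√42 − 6)ℏ ≈ 0.4807ℏ.
cos θ_min = 6/√42, so θ_min ≈ 22.21°.
For m_l = -5: cos θ = -5/√42, θ ≈ 140.49°.

|L|−L_z,max ≈ 0.4807ℏ; θ_min ≈ 22.21°; θ(m_l=-5) ≈ 140.49°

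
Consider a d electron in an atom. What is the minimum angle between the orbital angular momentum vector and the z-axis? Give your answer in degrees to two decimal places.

For a d orbital, l = 2.
|L|² = l(l+1)ℏ² = 6ℏ², so |L| = √6 ℏ.
The smallest angle corresponds to the largest L_z, i.e. m_l = l = 2, giving L_z = 2ℏ.
cos θ_min = 2/√6, so θ_min ≈ 35.26°.

θ_min ≈ 35.26°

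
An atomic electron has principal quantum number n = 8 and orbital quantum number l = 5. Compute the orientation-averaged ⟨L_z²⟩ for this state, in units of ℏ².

⟨L_z²⟩ = 10 ℏ²

m_l ∈ {-5, -4, -3, -2, -1, 0, 1, 2, 3, 4, 5}.
⟨L_z²⟩ = ℏ²·(Σ m_l²)/(2l+1) = ℏ²·110/11 = 10ℏ².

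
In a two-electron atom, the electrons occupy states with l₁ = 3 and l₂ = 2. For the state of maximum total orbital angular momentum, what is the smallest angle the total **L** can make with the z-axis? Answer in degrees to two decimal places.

θ_min ≈ 24.09°

Angular momentum addition gives L = |l₁ − l₂|, …, l₁ + l₂.
L ∈ {1, 2, 3, 4, 5}.
The maximum is L = 5, with |L_tot| = ℏ√(5·6) = √30 ℏ.
The minimum angle with z is arccos(5/√30) ≈ 24.09°.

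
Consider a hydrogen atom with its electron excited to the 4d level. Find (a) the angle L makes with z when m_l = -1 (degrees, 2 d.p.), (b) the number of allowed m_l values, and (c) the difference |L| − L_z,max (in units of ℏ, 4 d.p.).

θ(m_l=-1) ≈ 114.09°; 5 values; |L|−L_z,max ≈ 0.4495ℏ

The 4d level has l = 2.
For m_l = -1: cos θ = -1/√6, θ ≈ 114.09°.
There are 2l+1 = 5 values of m_l.
|L| − L_z,max = (√6 − 2)ℏ ≈ 0.4495ℏ.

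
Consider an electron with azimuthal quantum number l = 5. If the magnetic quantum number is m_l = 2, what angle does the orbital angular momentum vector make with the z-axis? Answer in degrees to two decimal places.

|L|² = l(l+1)ℏ² = 30ℏ², so |L| = √30 ℏ.
L_z = m_l ℏ = 2ℏ.
cos θ = L_z/|L| = 2/√30, so θ ≈ 68.58°.

θ ≈ 68.58°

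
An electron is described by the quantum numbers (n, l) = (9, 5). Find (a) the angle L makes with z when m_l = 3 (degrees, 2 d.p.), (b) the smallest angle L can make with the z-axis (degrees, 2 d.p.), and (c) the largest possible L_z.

For m_l = 3: cos θ = 3/√30, θ ≈ 56.79°.
cos θ_min = 5/√30, so θ_min ≈ 24.09°.
L_z,max = lℏ = 5ℏ.

θ(m_l=3) ≈ 56.79°; θ_min ≈ 24.09°; L_z,max = 5ℏ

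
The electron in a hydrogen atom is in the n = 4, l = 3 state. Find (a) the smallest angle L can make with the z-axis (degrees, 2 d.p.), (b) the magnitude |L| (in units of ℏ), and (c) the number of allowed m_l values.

cos θ_min = 3/√12, so θ_min ≈ 30.00°.
|L| = ℏ√(3·4) = 2√3 ℏ ≈ 3.464ℏ.
There are 2l+1 = 7 values of m_l.

θ_min ≈ 30.00°; |L| = 2√3 ℏ ≈ 3.464ℏ; 7 values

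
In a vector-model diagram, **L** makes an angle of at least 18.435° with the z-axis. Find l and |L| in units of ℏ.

cos²θ_min = l/(l+1) = 0.9000.
Solving: l = 9.
Then |L| = ℏ√(9·10) = 3√10 ℏ.

l = 9, |L| = 3√10 ℏ ≈ 9.487ℏ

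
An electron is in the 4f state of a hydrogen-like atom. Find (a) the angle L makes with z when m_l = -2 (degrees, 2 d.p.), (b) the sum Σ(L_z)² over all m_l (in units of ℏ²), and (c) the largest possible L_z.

θ(m_l=-2) ≈ 125.26°; Σ(L_z)² = 28 ℏ²; L_z,max = 3ℏ

The 4f subshell has l = 3.
For m_l = -2: cos θ = -2/√12, θ ≈ 125.26°.
Σ m_l² = 28, so Σ(L_z)² = 28 ℏ².
L_z,max = lℏ = 3ℏ.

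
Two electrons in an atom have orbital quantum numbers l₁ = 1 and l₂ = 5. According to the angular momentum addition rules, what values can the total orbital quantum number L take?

The total orbital quantum number L ranges from |l₁ − l₂| to l₁ + l₂ in integer steps.
Allowed values: L = 4, 5, 6.

L = 4, 5, 6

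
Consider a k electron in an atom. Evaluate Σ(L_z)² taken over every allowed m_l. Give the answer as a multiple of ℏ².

Σ(L_z)² = 280 ℏ²

For a k orbital, l = 7.
m_l runs from −7 to 7, i.e. {-7, -6, -5, -4, -3, -2, -1, 0, 1, 2, 3, 4, 5, 6, 7}.
Σ m_l² = l(l+1)(2l+1)/3 = 7·8·15/3 = 280.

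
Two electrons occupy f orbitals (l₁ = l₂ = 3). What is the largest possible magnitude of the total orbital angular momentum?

Angular momentum addition gives L = |l₁ − l₂|, …, l₁ + l₂.
L ∈ {0, 1, 2, 3, 4, 5, 6}.
The largest magnitude corresponds to L = 6: |L_tot| = ℏ√(6·7) = √42 ℏ.

|L_tot|_max = √42 ℏ ≈ 6.481ℏ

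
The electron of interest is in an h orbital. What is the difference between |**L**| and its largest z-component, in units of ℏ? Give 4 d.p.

|L| − L_z,max ≈ 0.4772ℏ

For an h orbital, l = 5.
|L| = √30 ℏ ≈ 5.4772ℏ, while L_z,max = lℏ = 5ℏ.
The difference is (√30 − 5)ℏ ≈ 0.4772ℏ.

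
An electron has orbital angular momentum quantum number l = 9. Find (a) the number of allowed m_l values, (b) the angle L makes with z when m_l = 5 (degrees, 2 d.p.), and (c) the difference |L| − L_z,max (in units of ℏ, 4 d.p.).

19 values; θ(m_l=5) ≈ 58.19°; |L|−L_z,max ≈ 0.4868ℏ

There are 2l+1 = 19 values of m_l.
For m_l = 5: cos θ = 5/√90, θ ≈ 58.19°.
|L| − L_z,max = (3√10 − 9)ℏ ≈ 0.4868ℏ.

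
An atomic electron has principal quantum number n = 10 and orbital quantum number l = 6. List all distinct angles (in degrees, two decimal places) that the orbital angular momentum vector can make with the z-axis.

θ ∈ {22.21°, 39.51°, 51.89°, 62.42°, 72.02°, 81.12°, 90.00°, 98.88°, 107.98°, 117.58°, 128.11°, 140.49°, 157.79°}

|L| = √(l(l+1)) ℏ = √42 ℏ.
cos θ = m_l/√42 for each m_l ∈ {-6, -5, -4, -3, -2, -1, 0, 1, 2, 3, 4, 5, 6}.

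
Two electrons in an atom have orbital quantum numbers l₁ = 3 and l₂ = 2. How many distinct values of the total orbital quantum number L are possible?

5

L runs from |3 − 2| = 1 to 3 + 2 = 5.
Allowed values: L = 1, 2, 3, 4, 5.
That is 5 values.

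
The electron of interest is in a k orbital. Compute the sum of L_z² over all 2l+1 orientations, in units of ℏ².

Σ(L_z)² = 280 ℏ²

A k state has l = 7.
The allowed m_l values are -7, -6, -5, -4, -3, -2, -1, 0, 1, 2, 3, 4, 5, 6, 7.
Summing m² from −7 to 7: Σ m_l² = 280.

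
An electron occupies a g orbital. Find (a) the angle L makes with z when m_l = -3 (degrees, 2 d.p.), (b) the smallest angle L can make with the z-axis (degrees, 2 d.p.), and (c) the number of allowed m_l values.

The letter g corresponds to l = 4.
For m_l = -3: cos θ = -3/√20, θ ≈ 132.13°.
cos θ_min = 4/√20, so θ_min ≈ 26.57°.
There are 2l+1 = 9 values of m_l.

θ(m_l=-3) ≈ 132.13°; θ_min ≈ 26.57°; 9 values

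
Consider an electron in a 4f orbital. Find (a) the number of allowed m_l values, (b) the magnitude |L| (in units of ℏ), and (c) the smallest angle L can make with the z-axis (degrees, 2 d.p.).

7 values; |L| = 2√3 ℏ ≈ 3.464ℏ; θ_min ≈ 30.00°

4f means n = 4, l = 3.
There are 2l+1 = 7 values of m_l.
|L| = ℏ√(3·4) = 2√3 ℏ ≈ 3.464ℏ.
cos θ_min = 3/√12, so θ_min ≈ 30.00°.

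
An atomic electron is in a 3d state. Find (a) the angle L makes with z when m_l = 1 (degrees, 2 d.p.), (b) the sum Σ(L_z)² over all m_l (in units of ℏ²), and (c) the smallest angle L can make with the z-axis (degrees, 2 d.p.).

The 3d subshell has l = 2.
For m_l = 1: cos θ = 1/√6, θ ≈ 65.91°.
Σ m_l² = 10, so Σ(L_z)² = 10 ℏ².
cos θ_min = 2/√6, so θ_min ≈ 35.26°.

θ(m_l=1) ≈ 65.91°; Σ(L_z)² = 10 ℏ²; θ_min ≈ 35.26°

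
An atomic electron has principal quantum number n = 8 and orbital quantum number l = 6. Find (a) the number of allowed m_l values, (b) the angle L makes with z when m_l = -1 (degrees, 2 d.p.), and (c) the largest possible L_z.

There are 2l+1 = 13 values of m_l.
For m_l = -1: cos θ = -1/√42, θ ≈ 98.88°.
L_z,max = lℏ = 6ℏ.

13 values; θ(m_l=-1) ≈ 98.88°; L_z,max = 6ℏ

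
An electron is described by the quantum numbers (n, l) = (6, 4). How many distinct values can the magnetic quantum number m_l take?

The number of m_l values is 2l + 1 = 2·4 + 1 = 9.

9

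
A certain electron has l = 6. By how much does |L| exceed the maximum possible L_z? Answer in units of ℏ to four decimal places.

|L| − L_z,max ≈ 0.4807ℏ

|L| = √42 ℏ ≈ 6.4807ℏ, while L_z,max = lℏ = 6ℏ.
The difference is (√42 − 6)ℏ ≈ 0.4807ℏ.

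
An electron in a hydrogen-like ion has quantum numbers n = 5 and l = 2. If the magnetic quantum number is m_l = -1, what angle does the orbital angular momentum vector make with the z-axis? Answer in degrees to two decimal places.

θ ≈ 114.09°

|L|² = l(l+1)ℏ² = 6ℏ², so |L| = √6 ℏ.
L_z = m_l ℏ = −1ℏ.
cos θ = L_z/|L| = -1/√6, so θ ≈ 114.09°.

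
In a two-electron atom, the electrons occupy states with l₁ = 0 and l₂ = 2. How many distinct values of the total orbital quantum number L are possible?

By the triangle rule, |l₁ − l₂| ≤ L ≤ l₁ + l₂.
L ∈ {2}.
That is 1 value.

1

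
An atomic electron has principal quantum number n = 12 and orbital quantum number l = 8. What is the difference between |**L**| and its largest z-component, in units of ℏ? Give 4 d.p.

|L| = 6√2 ℏ ≈ 8.4853ℏ, while L_z,max = lℏ = 8ℏ.
The difference is (6√2 − 8)ℏ ≈ 0.4853ℏ.

|L| − L_z,max ≈ 0.4853ℏ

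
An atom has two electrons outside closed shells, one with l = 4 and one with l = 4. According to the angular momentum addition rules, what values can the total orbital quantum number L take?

L = 0, 1, 2, 3, 4, 5, 6, 7, 8

The total orbital quantum number L ranges from |l₁ − l₂| to l₁ + l₂ in integer steps.
L ∈ {0, 1, 2, 3, 4, 5, 6, 7, 8}.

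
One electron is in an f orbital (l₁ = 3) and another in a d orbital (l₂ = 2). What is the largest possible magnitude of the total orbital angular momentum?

By the triangle rule, |l₁ − l₂| ≤ L ≤ l₁ + l₂.
Allowed values: L = 1, 2, 3, 4, 5.
The largest magnitude corresponds to L = 5: |L_tot| = ℏ√(5·6) = √30 ℏ.

|L_tot|_max = √30 ℏ ≈ 5.477ℏ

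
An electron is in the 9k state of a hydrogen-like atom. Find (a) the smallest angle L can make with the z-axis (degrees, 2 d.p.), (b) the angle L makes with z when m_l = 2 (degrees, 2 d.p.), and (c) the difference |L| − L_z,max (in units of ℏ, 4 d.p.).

θ_min ≈ 20.70°; θ(m_l=2) ≈ 74.50°; |L|−L_z,max ≈ 0.4833ℏ

9k means n = 9, l = 7.
cos θ_min = 7/√56, so θ_min ≈ 20.70°.
For m_l = 2: cos θ = 2/√56, θ ≈ 74.50°.
|L| − L_z,max = (2√14 − 7)ℏ ≈ 0.4833ℏ.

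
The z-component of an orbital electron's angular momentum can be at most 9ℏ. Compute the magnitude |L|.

|L| = 3√10 ℏ ≈ 9.487ℏ

Since max m_l = l, l = 9.
Then |L| = ℏ√(9·10) = 3√10 ℏ.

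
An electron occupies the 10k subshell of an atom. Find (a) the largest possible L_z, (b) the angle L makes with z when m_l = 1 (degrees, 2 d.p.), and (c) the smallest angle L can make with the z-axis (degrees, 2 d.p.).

For 10k, l = 7.
L_z,max = lℏ = 7ℏ.
For m_l = 1: cos θ = 1/√56, θ ≈ 82.32°.
cos θ_min = 7/√56, so θ_min ≈ 20.70°.

L_z,max = 7ℏ; θ(m_l=1) ≈ 82.32°; θ_min ≈ 20.70°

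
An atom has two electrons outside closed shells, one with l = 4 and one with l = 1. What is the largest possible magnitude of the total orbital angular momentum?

|L_tot|_max = √30 ℏ ≈ 5.477ℏ

Angular momentum addition gives L = |l₁ − l₂|, …, l₁ + l₂.
Allowed values: L = 3, 4, 5.
The largest magnitude corresponds to L = 5: |L_tot| = ℏ√(5·6) = √30 ℏ.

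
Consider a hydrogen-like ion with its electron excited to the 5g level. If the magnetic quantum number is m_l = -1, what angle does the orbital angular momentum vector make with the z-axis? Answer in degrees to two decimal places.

θ ≈ 102.92°

The 5g level has l = 4.
|L| = ℏ√(l(l+1)) = 2√5 ℏ.
L_z = m_l ℏ = −1ℏ.
cos θ = L_z/|L| = -1/√20, so θ ≈ 102.92°.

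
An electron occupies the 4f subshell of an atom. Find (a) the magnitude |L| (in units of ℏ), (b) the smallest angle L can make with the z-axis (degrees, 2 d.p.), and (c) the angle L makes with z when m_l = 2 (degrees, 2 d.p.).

|L| = 2√3 ℏ ≈ 3.464ℏ; θ_min ≈ 30.00°; θ(m_l=2) ≈ 54.74°

4f means n = 4, l = 3.
|L| = ℏ√(3·4) = 2√3 ℏ ≈ 3.464ℏ.
cos θ_min = 3/√12, so θ_min ≈ 30.00°.
For m_l = 2: cos θ = 2/√12, θ ≈ 54.74°.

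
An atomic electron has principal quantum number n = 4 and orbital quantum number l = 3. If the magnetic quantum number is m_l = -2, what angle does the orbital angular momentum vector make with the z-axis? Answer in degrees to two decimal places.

θ ≈ 125.26°

|L| = ℏ√(l(l+1)) = 2√3 ℏ.
L_z = m_l ℏ = −2ℏ.
cos θ = L_z/|L| = -2/√12, so θ ≈ 125.26°.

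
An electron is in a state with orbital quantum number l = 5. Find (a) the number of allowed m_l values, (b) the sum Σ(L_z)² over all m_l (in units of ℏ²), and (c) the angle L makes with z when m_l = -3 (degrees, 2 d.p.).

11 values; Σ(L_z)² = 110 ℏ²; θ(m_l=-3) ≈ 123.21°

There are 2l+1 = 11 values of m_l.
Σ m_l² = 110, so Σ(L_z)² = 110 ℏ².
For m_l = -3: cos θ = -3/√30, θ ≈ 123.21°.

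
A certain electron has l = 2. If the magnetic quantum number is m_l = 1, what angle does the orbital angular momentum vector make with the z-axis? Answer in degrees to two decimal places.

θ ≈ 65.91°

|L| = ℏ√(l(l+1)) = √6 ℏ.
L_z = m_l ℏ = 1ℏ.
cos θ = L_z/|L| = 1/√6, so θ ≈ 65.91°.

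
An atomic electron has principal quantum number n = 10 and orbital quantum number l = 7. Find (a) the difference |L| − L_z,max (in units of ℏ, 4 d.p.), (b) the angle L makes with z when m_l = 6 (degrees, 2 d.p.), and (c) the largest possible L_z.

|L|−L_z,max ≈ 0.4833ℏ; θ(m_l=6) ≈ 36.70°; L_z,max = 7ℏ

|L| − L_z,max = (2√14 − 7)ℏ ≈ 0.4833ℏ.
For m_l = 6: cos θ = 6/√56, θ ≈ 36.70°.
L_z,max = lℏ = 7ℏ.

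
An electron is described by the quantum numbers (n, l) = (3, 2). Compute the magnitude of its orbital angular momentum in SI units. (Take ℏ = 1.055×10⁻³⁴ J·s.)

|L| = ℏ√(l(l+1)) = ℏ√(2·3) = √6 ℏ
Numerically, |L| = 2.449 × (1.055×10⁻³⁴ J·s) = 2.584×10⁻³⁴ J·s.

|L| = 2.584×10⁻³⁴ J·s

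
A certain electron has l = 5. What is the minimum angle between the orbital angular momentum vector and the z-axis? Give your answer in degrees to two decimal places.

θ_min ≈ 24.09°

|L| = ℏ√(l(l+1)) = √30 ℏ.
The smallest angle corresponds to the largest L_z, i.e. m_l = l = 5, giving L_z = 5ℏ.
cos θ_min = 5/√30, so θ_min ≈ 24.09°.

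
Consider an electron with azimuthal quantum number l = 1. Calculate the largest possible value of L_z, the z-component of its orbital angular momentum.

L_z = m_l ℏ with m_l ∈ {−1, …, 1}; the maximum is m_l = 1.

L_z,max = 1ℏ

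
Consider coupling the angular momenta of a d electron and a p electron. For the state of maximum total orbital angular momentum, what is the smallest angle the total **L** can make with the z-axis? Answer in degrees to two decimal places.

Angular momentum addition gives L = |l₁ − l₂|, …, l₁ + l₂.
So L can be 1, 2, 3.
The maximum is L = 3, with |L_tot| = ℏ√(3·4) = 2√3 ℏ.
The minimum angle with z is arccos(3/√12) ≈ 30.00°.

θ_min ≈ 30.00°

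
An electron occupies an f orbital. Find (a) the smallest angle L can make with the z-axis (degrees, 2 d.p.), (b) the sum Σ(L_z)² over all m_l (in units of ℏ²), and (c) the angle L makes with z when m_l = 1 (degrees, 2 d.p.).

The letter f corresponds to l = 3.
cos θ_min = 3/√12, so θ_min ≈ 30.00°.
Σ m_l² = 28, so Σ(L_z)² = 28 ℏ².
For m_l = 1: cos θ = 1/√12, θ ≈ 73.22°.

θ_min ≈ 30.00°; Σ(L_z)² = 28 ℏ²; θ(m_l=1) ≈ 73.22°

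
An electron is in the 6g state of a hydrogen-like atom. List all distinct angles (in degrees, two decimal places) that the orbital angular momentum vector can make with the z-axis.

6g means n = 6, l = 4.
|L| = √(l(l+1)) ℏ = 2√5 ℏ.
cos θ = m_l/√20 for each m_l ∈ {-4, -3, -2, -1, 0, 1, 2, 3, 4}.

θ ∈ {26.57°, 47.87°, 63.43°, 77.08°, 90.00°, 102.92°, 116.57°, 132.13°, 153.43°}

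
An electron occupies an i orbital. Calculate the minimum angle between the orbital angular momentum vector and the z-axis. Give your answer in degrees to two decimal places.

θ_min ≈ 22.21°

For an i orbital, l = 6.
|L| = √(l(l+1)) ℏ = √42 ℏ.
The smallest angle corresponds to the largest L_z, i.e. m_l = l = 6, giving L_z = 6ℏ.
cos θ_min = 6/√42, so θ_min ≈ 22.21°.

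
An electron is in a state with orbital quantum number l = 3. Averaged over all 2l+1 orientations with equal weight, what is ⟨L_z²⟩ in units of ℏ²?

The allowed m_l values are -3, -2, -1, 0, 1, 2, 3.
Average of L_z² over 7 states: 28/7 ℏ² = 4 ℏ².

⟨L_z²⟩ = 4 ℏ²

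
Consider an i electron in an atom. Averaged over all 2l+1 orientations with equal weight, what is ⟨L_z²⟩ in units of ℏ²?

⟨L_z²⟩ = 14 ℏ²

The letter i corresponds to l = 6.
m_l runs from −6 to 6, i.e. {-6, -5, -4, -3, -2, -1, 0, 1, 2, 3, 4, 5, 6}.
⟨L_z²⟩ = ℏ²·(Σ m_l²)/(2l+1) = ℏ²·182/13 = 14ℏ².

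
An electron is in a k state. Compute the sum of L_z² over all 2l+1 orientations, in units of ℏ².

Σ(L_z)² = 280 ℏ²

The letter k corresponds to l = 7.
The allowed m_l values are -7, -6, -5, -4, -3, -2, -1, 0, 1, 2, 3, 4, 5, 6, 7.
Summing m² from −7 to 7: Σ m_l² = 280.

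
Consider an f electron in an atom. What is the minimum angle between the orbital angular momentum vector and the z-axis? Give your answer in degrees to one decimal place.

θ_min ≈ 30.0°

The letter f corresponds to l = 3.
|L| = √(l(l+1)) ℏ = 2√3 ℏ.
The smallest angle corresponds to the largest L_z, i.e. m_l = l = 3, giving L_z = 3ℏ.
cos θ_min = 3/√12, so θ_min ≈ 30.0°.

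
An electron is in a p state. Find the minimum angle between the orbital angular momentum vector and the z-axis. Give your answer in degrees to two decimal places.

The letter p corresponds to l = 1.
|L| = ℏ√(l(l+1)) = √2 ℏ.
The smallest angle corresponds to the largest L_z, i.e. m_l = l = 1, giving L_z = 1ℏ.
cos θ_min = 1/√2, so θ_min ≈ 45.00°.

θ_min ≈ 45.00°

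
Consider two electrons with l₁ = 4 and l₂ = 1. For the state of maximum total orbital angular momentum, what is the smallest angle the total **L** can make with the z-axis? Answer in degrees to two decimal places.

By the triangle rule, |l₁ − l₂| ≤ L ≤ l₁ + l₂.
So L can be 3, 4, 5.
The maximum is L = 5, with |L_tot| = ℏ√(5·6) = √30 ℏ.
The minimum angle with z is arccos(5/√30) ≈ 24.09°.

θ_min ≈ 24.09°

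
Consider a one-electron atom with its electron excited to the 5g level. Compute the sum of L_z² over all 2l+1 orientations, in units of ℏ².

The 5g level has l = 4.
m_l ∈ {-4, -3, -2, -1, 0, 1, 2, 3, 4}.
Summing m² from −4 to 4: Σ m_l² = 60.

Σ(L_z)² = 60 ℏ²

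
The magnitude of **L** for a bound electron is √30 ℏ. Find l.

|L| = ℏ√(l(l+1)), so l(l+1) = 30.
The positive root is l = 5.

l = 5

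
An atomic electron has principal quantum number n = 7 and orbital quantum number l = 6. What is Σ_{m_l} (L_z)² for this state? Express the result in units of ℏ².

The allowed m_l values are -6, -5, -4, -3, -2, -1, 0, 1, 2, 3, 4, 5, 6.
Σ m_l² = l(l+1)(2l+1)/3 = 6·7·13/3 = 182.

Σ(L_z)² = 182 ℏ²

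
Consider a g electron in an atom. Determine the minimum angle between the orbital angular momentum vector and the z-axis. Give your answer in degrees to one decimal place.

The letter g corresponds to l = 4.
|L|² = l(l+1)ℏ² = 20ℏ², so |L| = 2√5 ℏ.
The smallest angle corresponds to the largest L_z, i.e. m_l = l = 4, giving L_z = 4ℏ.
cos θ_min = 4/√20, so θ_min ≈ 26.6°.

θ_min ≈ 26.6°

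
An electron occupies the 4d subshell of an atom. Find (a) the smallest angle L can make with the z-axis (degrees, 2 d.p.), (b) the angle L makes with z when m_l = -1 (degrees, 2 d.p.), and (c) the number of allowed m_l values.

θ_min ≈ 35.26°; θ(m_l=-1) ≈ 114.09°; 5 values

For 4d, l = 2.
cos θ_min = 2/√6, so θ_min ≈ 35.26°.
For m_l = -1: cos θ = -1/√6, θ ≈ 114.09°.
There are 2l+1 = 5 values of m_l.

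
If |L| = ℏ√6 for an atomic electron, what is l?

l = 2

Since |L|² = l(l+1)ℏ², l(l+1) = 6.
The positive root is l = 2.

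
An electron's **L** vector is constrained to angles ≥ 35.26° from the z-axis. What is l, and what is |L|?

cos θ_min = l/√(l(l+1)) = √(l/(l+1)), so l/(l+1) = cos²(35.26°) = 0.6667.
l = cos²θ/sin²θ ≈ 2.
Then |L| = ℏ√(2·3) = √6 ℏ.

l = 2, |L| = √6 ℏ ≈ 2.449ℏ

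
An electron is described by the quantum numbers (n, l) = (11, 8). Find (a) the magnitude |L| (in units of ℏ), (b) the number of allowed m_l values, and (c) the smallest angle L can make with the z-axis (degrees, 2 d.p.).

|L| = ℏ√(8·9) = 6√2 ℏ ≈ 8.485ℏ.
There are 2l+1 = 17 values of m_l.
cos θ_min = 8/√72, so θ_min ≈ 19.47°.

|L| = 6√2 ℏ ≈ 8.485ℏ; 17 values; θ_min ≈ 19.47°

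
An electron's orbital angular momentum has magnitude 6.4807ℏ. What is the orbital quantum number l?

l = 6

|L| = ℏ√(l(l+1)), so l(l+1) = 42.
Solving: l = 6.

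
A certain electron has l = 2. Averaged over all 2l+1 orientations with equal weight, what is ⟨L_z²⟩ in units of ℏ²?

m_l runs from −2 to 2, i.e. {-2, -1, 0, 1, 2}.
⟨L_z²⟩ = ℏ²·l(l+1)/3 = 2ℏ².

⟨L_z²⟩ = 2 ℏ²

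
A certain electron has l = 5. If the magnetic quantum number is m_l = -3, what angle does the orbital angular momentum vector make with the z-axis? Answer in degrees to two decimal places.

θ ≈ 123.21°

|L| = √(l(l+1)) ℏ = √30 ℏ.
L_z = m_l ℏ = −3ℏ.
cos θ = L_z/|L| = -3/√30, so θ ≈ 123.21°.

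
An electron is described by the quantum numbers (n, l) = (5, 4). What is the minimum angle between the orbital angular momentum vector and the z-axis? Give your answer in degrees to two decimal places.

|L|² = l(l+1)ℏ² = 20ℏ², so |L| = 2√5 ℏ.
The smallest angle corresponds to the largest L_z, i.e. m_l = l = 4, giving L_z = 4ℏ.
cos θ_min = 4/√20, so θ_min ≈ 26.57°.

θ_min ≈ 26.57°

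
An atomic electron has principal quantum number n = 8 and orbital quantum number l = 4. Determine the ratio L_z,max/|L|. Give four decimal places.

|L| = 2√5 ℏ ≈ 4.4721ℏ, while L_z,max = lℏ = 4ℏ.
L_z,max/|L| = 4/√20 = 0.8944.

L_z,max/|L| = 0.8944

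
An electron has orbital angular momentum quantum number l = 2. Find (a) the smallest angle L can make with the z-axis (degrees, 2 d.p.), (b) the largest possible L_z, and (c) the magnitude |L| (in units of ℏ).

cos θ_min = 2/√6, so θ_min ≈ 35.26°.
L_z,max = lℏ = 2ℏ.
|L| = ℏ√(2·3) = √6 ℏ ≈ 2.449ℏ.

θ_min ≈ 35.26°; L_z,max = 2ℏ; |L| = √6 ℏ ≈ 2.449ℏ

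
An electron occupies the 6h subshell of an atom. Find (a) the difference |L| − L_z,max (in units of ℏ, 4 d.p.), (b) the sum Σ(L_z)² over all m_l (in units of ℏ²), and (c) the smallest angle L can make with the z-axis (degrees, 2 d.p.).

The 6h subshell has l = 5.
|L| − L_z,max = (√30 − 5)ℏ ≈ 0.4772ℏ.
Σ m_l² = 110, so Σ(L_z)² = 110 ℏ².
cos θ_min = 5/√30, so θ_min ≈ 24.09°.

|L|−L_z,max ≈ 0.4772ℏ; Σ(L_z)² = 110 ℏ²; θ_min ≈ 24.09°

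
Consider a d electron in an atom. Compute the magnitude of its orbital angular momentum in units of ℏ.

The letter d corresponds to l = 2.
|L| = ℏ√(l(l+1)) = ℏ√(2·3) = √6 ℏ

|L| = √6 ℏ ≈ 2.449ℏ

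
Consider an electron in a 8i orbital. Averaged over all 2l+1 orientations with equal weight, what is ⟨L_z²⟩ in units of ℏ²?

⟨L_z²⟩ = 14 ℏ²

8i means n = 8, l = 6.
m_l runs from −6 to 6, i.e. {-6, -5, -4, -3, -2, -1, 0, 1, 2, 3, 4, 5, 6}.
Average of L_z² over 13 states: 182/13 ℏ² = 14 ℏ².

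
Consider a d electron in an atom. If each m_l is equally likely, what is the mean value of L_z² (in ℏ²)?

⟨L_z²⟩ = 2 ℏ²

The letter d corresponds to l = 2.
m_l runs from −2 to 2, i.e. {-2, -1, 0, 1, 2}.
⟨L_z²⟩ = ℏ²·l(l+1)/3 = 2ℏ².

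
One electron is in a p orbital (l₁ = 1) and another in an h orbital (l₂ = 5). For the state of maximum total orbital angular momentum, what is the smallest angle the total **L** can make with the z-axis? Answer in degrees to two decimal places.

θ_min ≈ 22.21°

L runs from |1 − 5| = 4 to 1 + 5 = 6.
So L can be 4, 5, 6.
The maximum is L = 6, with |L_tot| = ℏ√(6·7) = √42 ℏ.
The minimum angle with z is arccos(6/√42) ≈ 22.21°.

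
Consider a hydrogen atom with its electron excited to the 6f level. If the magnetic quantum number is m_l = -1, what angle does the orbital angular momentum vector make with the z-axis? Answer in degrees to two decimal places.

θ ≈ 106.78°

The 6f level has l = 3.
|L|² = l(l+1)ℏ² = 12ℏ², so |L| = 2√3 ℏ.
L_z = m_l ℏ = −1ℏ.
cos θ = L_z/|L| = -1/√12, so θ ≈ 106.78°.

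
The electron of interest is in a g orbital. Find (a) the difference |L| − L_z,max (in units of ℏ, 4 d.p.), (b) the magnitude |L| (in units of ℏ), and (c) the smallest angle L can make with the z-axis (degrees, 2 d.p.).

A g state has l = 4.
|L| − L_z,max = (2√5 − 4)ℏ ≈ 0.4721ℏ.
|L| = ℏ√(4·5) = 2√5 ℏ ≈ 4.472ℏ.
cos θ_min = 4/√20, so θ_min ≈ 26.57°.

|L|−L_z,max ≈ 0.4721ℏ; |L| = 2√5 ℏ ≈ 4.472ℏ; θ_min ≈ 26.57°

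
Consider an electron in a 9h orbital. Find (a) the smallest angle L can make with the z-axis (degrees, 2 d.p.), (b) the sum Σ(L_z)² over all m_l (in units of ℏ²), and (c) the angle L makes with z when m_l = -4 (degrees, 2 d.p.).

θ_min ≈ 24.09°; Σ(L_z)² = 110 ℏ²; θ(m_l=-4) ≈ 136.91°

9h means n = 9, l = 5.
cos θ_min = 5/√30, so θ_min ≈ 24.09°.
Σ m_l² = 110, so Σ(L_z)² = 110 ℏ².
For m_l = -4: cos θ = -4/√30, θ ≈ 136.91°.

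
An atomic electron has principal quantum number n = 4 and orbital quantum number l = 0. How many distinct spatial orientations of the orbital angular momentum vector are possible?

The number of m_l values is 2l + 1 = 2·0 + 1 = 1.

1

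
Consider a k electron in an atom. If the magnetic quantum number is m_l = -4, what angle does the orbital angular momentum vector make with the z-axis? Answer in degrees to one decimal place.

For a k orbital, l = 7.
|L|² = l(l+1)ℏ² = 56ℏ², so |L| = 2√14 ℏ.
L_z = m_l ℏ = −4ℏ.
cos θ = L_z/|L| = -4/√56, so θ ≈ 122.3°.

θ ≈ 122.3°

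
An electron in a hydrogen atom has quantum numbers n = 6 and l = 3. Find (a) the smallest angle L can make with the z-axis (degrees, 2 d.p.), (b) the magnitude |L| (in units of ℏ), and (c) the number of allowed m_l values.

θ_min ≈ 30.00°; |L| = 2√3 ℏ ≈ 3.464ℏ; 7 values

cos θ_min = 3/√12, so θ_min ≈ 30.00°.
|L| = ℏ√(3·4) = 2√3 ℏ ≈ 3.464ℏ.
There are 2l+1 = 7 values of m_l.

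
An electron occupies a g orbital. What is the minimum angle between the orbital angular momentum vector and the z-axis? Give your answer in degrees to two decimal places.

θ_min ≈ 26.57°

A g state has l = 4.
|L| = √(l(l+1)) ℏ = 2√5 ℏ.
The smallest angle corresponds to the largest L_z, i.e. m_l = l = 4, giving L_z = 4ℏ.
cos θ_min = 4/√20, so θ_min ≈ 26.57°.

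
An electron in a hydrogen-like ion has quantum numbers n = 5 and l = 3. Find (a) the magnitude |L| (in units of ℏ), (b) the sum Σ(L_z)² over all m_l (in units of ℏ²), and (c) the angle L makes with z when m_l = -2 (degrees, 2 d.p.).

|L| = ℏ√(3·4) = 2√3 ℏ ≈ 3.464ℏ.
Σ m_l² = 28, so Σ(L_z)² = 28 ℏ².
For m_l = -2: cos θ = -2/√12, θ ≈ 125.26°.

|L| = 2√3 ℏ ≈ 3.464ℏ; Σ(L_z)² = 28 ℏ²; θ(m_l=-2) ≈ 125.26°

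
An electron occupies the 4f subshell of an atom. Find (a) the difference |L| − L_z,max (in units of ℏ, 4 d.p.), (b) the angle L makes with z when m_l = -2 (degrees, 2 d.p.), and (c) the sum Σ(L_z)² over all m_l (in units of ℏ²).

4f means n = 4, l = 3.
|L| − L_z,max = (2√3 − 3)ℏ ≈ 0.4641ℏ.
For m_l = -2: cos θ = -2/√12, θ ≈ 125.26°.
Σ m_l² = 28, so Σ(L_z)² = 28 ℏ².

|L|−L_z,max ≈ 0.4641ℏ; θ(m_l=-2) ≈ 125.26°; Σ(L_z)² = 28 ℏ²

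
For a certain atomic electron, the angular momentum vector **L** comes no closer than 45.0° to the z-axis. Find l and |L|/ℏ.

cos θ_min = l/√(l(l+1)) = √(l/(l+1)), so l/(l+1) = cos²(45.0°) = 0.5000.
Solving: l = 1.
Then |L| = ℏ√(1·2) = √2 ℏ.

l = 1, |L| = √2 ℏ ≈ 1.414ℏ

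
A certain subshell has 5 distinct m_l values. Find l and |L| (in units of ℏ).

l = 2, |L| = √6 ℏ ≈ 2.449ℏ

2l + 1 = 5 ⇒ l = 2.
Then |L| = √(l(l+1)) ℏ = √6 ℏ.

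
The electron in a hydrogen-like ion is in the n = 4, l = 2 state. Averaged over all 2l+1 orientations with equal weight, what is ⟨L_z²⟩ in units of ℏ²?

m_l ∈ {-2, -1, 0, 1, 2}.
⟨L_z²⟩ = ℏ²·l(l+1)/3 = 2ℏ².

⟨L_z²⟩ = 2 ℏ²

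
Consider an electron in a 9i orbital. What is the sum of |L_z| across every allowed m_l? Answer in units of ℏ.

For 9i, l = 6.
m_l ∈ {-6, -5, -4, -3, -2, -1, 0, 1, 2, 3, 4, 5, 6}.
Σ|m_l| = 2·6(6+1)/2 = 42.

Σ|L_z| = 42 ℏ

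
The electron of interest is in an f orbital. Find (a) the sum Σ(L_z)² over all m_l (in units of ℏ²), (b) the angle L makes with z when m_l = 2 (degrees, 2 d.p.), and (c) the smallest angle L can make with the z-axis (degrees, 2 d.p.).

Σ(L_z)² = 28 ℏ²; θ(m_l=2) ≈ 54.74°; θ_min ≈ 30.00°

An f state has l = 3.
Σ m_l² = 28, so Σ(L_z)² = 28 ℏ².
For m_l = 2: cos θ = 2/√12, θ ≈ 54.74°.
cos θ_min = 3/√12, so θ_min ≈ 30.00°.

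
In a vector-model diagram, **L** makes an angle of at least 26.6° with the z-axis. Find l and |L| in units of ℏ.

l = 4, |L| = 2√5 ℏ ≈ 4.472ℏ

cos²θ_min = l/(l+1) = 0.7995.
Solving: l = 4.
Then |L| = ℏ√(4·5) = 2√5 ℏ.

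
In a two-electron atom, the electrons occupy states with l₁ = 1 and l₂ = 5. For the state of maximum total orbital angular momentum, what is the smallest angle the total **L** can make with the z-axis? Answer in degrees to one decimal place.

θ_min ≈ 22.2°

L runs from |1 − 5| = 4 to 1 + 5 = 6.
So L can be 4, 5, 6.
The maximum is L = 6, with |L_tot| = ℏ√(6·7) = √42 ℏ.
The minimum angle with z is arccos(6/√42) ≈ 22.2°.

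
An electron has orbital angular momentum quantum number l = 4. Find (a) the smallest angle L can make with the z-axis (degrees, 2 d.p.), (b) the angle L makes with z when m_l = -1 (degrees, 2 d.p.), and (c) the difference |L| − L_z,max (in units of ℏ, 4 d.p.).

θ_min ≈ 26.57°; θ(m_l=-1) ≈ 102.92°; |L|−L_z,max ≈ 0.4721ℏ

cos θ_min = 4/√20, so θ_min ≈ 26.57°.
For m_l = -1: cos θ = -1/√20, θ ≈ 102.92°.
|L| − L_z,max = (2√5 − 4)ℏ ≈ 0.4721ℏ.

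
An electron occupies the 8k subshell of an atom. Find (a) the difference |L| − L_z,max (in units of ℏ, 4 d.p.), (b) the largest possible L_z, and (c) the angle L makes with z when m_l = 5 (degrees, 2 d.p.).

For 8k, l = 7.
|L| − L_z,max = (2√14 − 7)ℏ ≈ 0.4833ℏ.
L_z,max = lℏ = 7ℏ.
For m_l = 5: cos θ = 5/√56, θ ≈ 48.08°.

|L|−L_z,max ≈ 0.4833ℏ; L_z,max = 7ℏ; θ(m_l=5) ≈ 48.08°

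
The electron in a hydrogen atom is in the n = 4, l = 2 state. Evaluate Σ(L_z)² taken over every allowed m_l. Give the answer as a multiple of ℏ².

m_l runs from −2 to 2, i.e. {-2, -1, 0, 1, 2}.
Summing m² from −2 to 2: Σ m_l² = 10.

Σ(L_z)² = 10 ℏ²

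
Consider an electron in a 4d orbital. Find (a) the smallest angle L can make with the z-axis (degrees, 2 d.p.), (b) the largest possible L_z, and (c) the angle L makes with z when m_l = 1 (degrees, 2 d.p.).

θ_min ≈ 35.26°; L_z,max = 2ℏ; θ(m_l=1) ≈ 65.91°

For 4d, l = 2.
cos θ_min = 2/√6, so θ_min ≈ 35.26°.
L_z,max = lℏ = 2ℏ.
For m_l = 1: cos θ = 1/√6, θ ≈ 65.91°.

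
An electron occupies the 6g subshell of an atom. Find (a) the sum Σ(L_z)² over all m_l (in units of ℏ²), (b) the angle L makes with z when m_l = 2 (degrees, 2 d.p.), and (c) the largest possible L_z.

6g means n = 6, l = 4.
Σ m_l² = 60, so Σ(L_z)² = 60 ℏ².
For m_l = 2: cos θ = 2/√20, θ ≈ 63.43°.
L_z,max = lℏ = 4ℏ.

Σ(L_z)² = 60 ℏ²; θ(m_l=2) ≈ 63.43°; L_z,max = 4ℏ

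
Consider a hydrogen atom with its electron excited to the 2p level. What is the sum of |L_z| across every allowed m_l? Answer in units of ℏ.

Σ|L_z| = 2 ℏ

The 2p level has l = 1.
m_l runs from −1 to 1, i.e. {-1, 0, 1}.
Σ|m_l| = 2·1(1+1)/2 = 2.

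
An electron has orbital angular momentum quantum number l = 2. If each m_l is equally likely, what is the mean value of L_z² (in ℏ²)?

m_l ∈ {-2, -1, 0, 1, 2}.
⟨L_z²⟩ = ℏ²·(Σ m_l²)/(2l+1) = ℏ²·10/5 = 2ℏ².

⟨L_z²⟩ = 2 ℏ²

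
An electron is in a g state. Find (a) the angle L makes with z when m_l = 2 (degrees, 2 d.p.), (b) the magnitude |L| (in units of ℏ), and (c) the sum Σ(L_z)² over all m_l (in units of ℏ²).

For a g orbital, l = 4.
For m_l = 2: cos θ = 2/√20, θ ≈ 63.43°.
|L| = ℏ√(4·5) = 2√5 ℏ ≈ 4.472ℏ.
Σ m_l² = 60, so Σ(L_z)² = 60 ℏ².

θ(m_l=2) ≈ 63.43°; |L| = 2√5 ℏ ≈ 4.472ℏ; Σ(L_z)² = 60 ℏ²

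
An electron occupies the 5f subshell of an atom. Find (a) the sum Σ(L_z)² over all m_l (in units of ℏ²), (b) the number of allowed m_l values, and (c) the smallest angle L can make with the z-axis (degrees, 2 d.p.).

Σ(L_z)² = 28 ℏ²; 7 values; θ_min ≈ 30.00°

The 5f subshell has l = 3.
Σ m_l² = 28, so Σ(L_z)² = 28 ℏ².
There are 2l+1 = 7 values of m_l.
cos θ_min = 3/√12, so θ_min ≈ 30.00°.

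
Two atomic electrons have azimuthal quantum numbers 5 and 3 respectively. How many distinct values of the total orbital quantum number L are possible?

7

By the triangle rule, |l₁ − l₂| ≤ L ≤ l₁ + l₂.
L ∈ {2, 3, 4, 5, 6, 7, 8}.
That is 7 values.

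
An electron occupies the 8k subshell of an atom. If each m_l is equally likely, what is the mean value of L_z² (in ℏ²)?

⟨L_z²⟩ = 18.67 ℏ²

The 8k subshell has l = 7.
m_l runs from −7 to 7, i.e. {-7, -6, -5, -4, -3, -2, -1, 0, 1, 2, 3, 4, 5, 6, 7}.
⟨L_z²⟩ = ℏ²·l(l+1)/3 = 18.67ℏ².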